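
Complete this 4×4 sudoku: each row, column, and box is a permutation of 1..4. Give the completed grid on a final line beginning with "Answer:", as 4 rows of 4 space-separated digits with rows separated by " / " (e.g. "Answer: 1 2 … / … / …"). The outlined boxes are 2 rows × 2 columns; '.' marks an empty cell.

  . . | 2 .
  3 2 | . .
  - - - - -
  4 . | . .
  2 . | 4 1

Step 1. [r3c3∈{3}] r3c3's peers cover all but 3 ⇒ r3c3=3.
Step 2. [r1c2∈{1,4}] r1c2 is the only open cell in col 2 admitting 4 ⇒ r1c2=4.
Step 3. [r2c4∈{4}] r2c4 is down to just 4. So r2c4=4.
Step 4. [r1c1∈{1}] r1c1 has the single candidate 1. So r1c1=1.
Step 5. [r2c3∈{1}] r2c3's peers cover all but 1, so r2c3=1.
Step 6. [r1c4∈{3}] r1c4's peers cover all but 3. So r1c4=3.
Step 7. [r3c2∈{1}] only 1 remains possible at r3c2 ⇒ r3c2=1.
Step 8. [r4c2∈{3}] nothing but 3 survives at r4c2, so r4c2=3.
Step 9. [r3c4∈{2}] r3c4's peers cover all but 2, so r3c4=2.

Answer: 1 4 2 3 / 3 2 1 4 / 4 1 3 2 / 2 3 4 1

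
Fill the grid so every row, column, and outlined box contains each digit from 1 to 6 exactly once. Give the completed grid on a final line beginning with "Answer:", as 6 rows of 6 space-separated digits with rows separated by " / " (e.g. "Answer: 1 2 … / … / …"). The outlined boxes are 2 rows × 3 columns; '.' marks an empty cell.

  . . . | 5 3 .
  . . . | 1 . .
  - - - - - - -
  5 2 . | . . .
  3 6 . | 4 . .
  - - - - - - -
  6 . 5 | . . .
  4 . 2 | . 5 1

Step 1. [r4c3∈{1}] only 1 remains possible at r4c3. So r4c3=1.
Step 2. [r4c5∈{2}] only 2 remains possible at r4c5. So r4c5=2.
Step 3. [r2c3∈{3,4,6}] r2c3 is the only open cell in col 3 admitting 3 ⇒ r2c3=3.
Step 4. [r5c4∈{2,3}] in col 4, 2 fits only at r5c4, so r5c4=2.
Step 5. [r2c1∈{2}] r2c1's peers cover all but 2. So r2c1=2.
Step 6. [r5c5∈{4}] only 4 remains possible at r5c5 ⇒ r5c5=4.
Step 7. [r5c6∈{3}] only 3 remains possible at r5c6. So r5c6=3.
Step 8. [r3c6∈{6}] r3c6's peers cover all but 6 ⇒ r3c6=6.
Step 9. [r2c6∈{4}] r2c6's peers cover all but 4 ⇒ r2c6=4.
Step 10. [r1c2∈{1,4}] r1c2 is the only open cell in col 2 admitting 4. So r1c2=4.
Step 11. [r1c3∈{6}] nothing but 6 survives at r1c3 ⇒ r1c3=6.
Step 12. [r2c2∈{5}] r2c2 is down to just 5, so r2c2=5.
Step 13. [r3c5∈{1}] r3c5 has the single candidate 1, so r3c5=1.
Step 14. [r1c6∈{2}] r1c6 is down to just 2. So r1c6=2.
Step 15. [r1c1∈{1}] only 1 remains possible at r1c1 ⇒ r1c1=1.
Step 16. [r3c4∈{3}] r3c4's peers cover all but 3 ⇒ r3c4=3.
Step 17. [r4c6∈{5}] r4c6 is down to just 5 ⇒ r4c6=5.
Step 18. [r6c2∈{3}] r6c2's peers cover all but 3 ⇒ r6c2=3.
Step 19. [r6c4∈{6}] r6c4 has the single candidate 6 ⇒ r6c4=6.
Step 20. [r5c2∈{1}] r5c2's peers cover all but 1, so r5c2=1.
Step 21. [r3c3∈{4}] r3c3 has the single candidate 4 ⇒ r3c3=4.
Step 22. [r2c5∈{6}] r2c5 is down to just 6, so r2c5=6.

Answer: 1 4 6 5 3 2 / 2 5 3 1 6 4 / 5 2 4 3 1 6 / 3 6 1 4 2 5 / 6 1 5 2 4 3 / 4 3 2 6 5 1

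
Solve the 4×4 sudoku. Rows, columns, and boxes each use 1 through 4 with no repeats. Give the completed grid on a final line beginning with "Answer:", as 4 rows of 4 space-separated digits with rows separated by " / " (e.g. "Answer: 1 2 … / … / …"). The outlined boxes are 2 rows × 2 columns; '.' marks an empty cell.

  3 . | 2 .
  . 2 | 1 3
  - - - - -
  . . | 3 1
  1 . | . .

Step 1. [r3c2∈{4}] r3c2 is down to just 4. So r3c2=4.
Step 2. [r4c3∈{4}] r4c3 has the single candidate 4, so r4c3=4.
Step 3. [r4c4∈{2}] only 2 remains possible at r4c4. So r4c4=2.
Step 4. [r2c1∈{4}] r2c1's peers cover all but 4 ⇒ r2c1=4.
Step 5. [r1c4∈{4}] r1c4's peers cover all but 4 ⇒ r1c4=4.
Step 6. [r4c2∈{3}] nothing but 3 survives at r4c2, so r4c2=3.
Step 7. [r3c1∈{2}] r3c1 is down to just 2 ⇒ r3c1=2.
Step 8. [r1c2∈{1}] only 1 remains possible at r1c2, so r1c2=1.

Answer: 3 1 2 4 / 4 2 1 3 / 2 4 3 1 / 1 3 4 2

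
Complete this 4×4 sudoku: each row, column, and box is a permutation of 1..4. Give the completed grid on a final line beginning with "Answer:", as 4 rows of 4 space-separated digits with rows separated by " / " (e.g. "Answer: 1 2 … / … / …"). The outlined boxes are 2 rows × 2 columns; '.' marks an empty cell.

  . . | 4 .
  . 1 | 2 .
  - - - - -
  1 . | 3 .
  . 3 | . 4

Step 1. [r2c4∈{3}] nothing but 3 survives at r2c4 ⇒ r2c4=3.
Step 2. [r4c1∈{2}] r4c1 has the single candidate 2 ⇒ r4c1=2.
Step 3. [r4c3∈{1}] r4c3's peers cover all but 1, so r4c3=1.
Step 4. [r1c2∈{2}] r1c2's peers cover all but 2. So r1c2=2.
Step 5. [r1c4∈{1}] only 1 remains possible at r1c4 ⇒ r1c4=1.
Step 6. [r2c1∈{4}] only 4 remains possible at r2c1, so r2c1=4.
Step 7. [r3c2∈{4}] r3c2's peers cover all but 4, so r3c2=4.
Step 8. [r1c1∈{3}] only 3 remains possible at r1c1, so r1c1=3.
Step 9. [r3c4∈{2}] nothing but 2 survives at r3c4 ⇒ r3c4=2.

Answer: 3 2 4 1 / 4 1 2 3 / 1 4 3 2 / 2 3 1 4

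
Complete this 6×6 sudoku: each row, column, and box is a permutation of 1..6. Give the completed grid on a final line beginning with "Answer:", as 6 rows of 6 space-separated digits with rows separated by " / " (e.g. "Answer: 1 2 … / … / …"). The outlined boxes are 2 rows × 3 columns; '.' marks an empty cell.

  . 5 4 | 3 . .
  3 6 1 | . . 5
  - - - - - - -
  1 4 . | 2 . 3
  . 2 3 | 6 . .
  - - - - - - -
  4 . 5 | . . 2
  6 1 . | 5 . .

Step 1. [r5c5∈{1,3,6}] in row 5, 6 fits only at r5c5, so r5c5=6.
Step 2. [r2c5∈{2,4}] r2c5 is the only open cell in row 2 admitting 2, so r2c5=2.
Step 3. [r6c6∈{4}] nothing but 4 survives at r6c6. So r6c6=4.
Step 4. [r4c5∈{1,4,5}] row 4 places 4 nowhere but r4c5 ⇒ r4c5=4.
Step 5. [r1c6∈{1,6}] 6 has one home in row 1: r1c6, so r1c6=6.
Step 6. [r1c5∈{1}] r1c5 has the single candidate 1 ⇒ r1c5=1.
Step 7. [r4c6∈{1}] r4c6's peers cover all but 1 ⇒ r4c6=1.
Step 8. [r5c4∈{1}] r5c4 has the single candidate 1. So r5c4=1.
Step 9. [r4c1∈{5}] nothing but 5 survives at r4c1, so r4c1=5.
Step 10. [r6c3∈{2}] only 2 remains possible at r6c3 ⇒ r6c3=2.
Step 11. [r3c5∈{5}] r3c5's peers cover all but 5. So r3c5=5.
Step 12. [r1c1∈{2}] only 2 remains possible at r1c1, so r1c1=2.
Step 13. [r5c2∈{3}] nothing but 3 survives at r5c2 ⇒ r5c2=3.
Step 14. [r3c3∈{6}] r3c3 is down to just 6. So r3c3=6.
Step 15. [r6c5∈{3}] only 3 remains possible at r6c5, so r6c5=3.
Step 16. [r2c4∈{4}] only 4 remains possible at r2c4. So r2c4=4.

Answer: 2 5 4 3 1 6 / 3 6 1 4 2 5 / 1 4 6 2 5 3 / 5 2 3 6 4 1 / 4 3 5 1 6 2 / 6 1 2 5 3 4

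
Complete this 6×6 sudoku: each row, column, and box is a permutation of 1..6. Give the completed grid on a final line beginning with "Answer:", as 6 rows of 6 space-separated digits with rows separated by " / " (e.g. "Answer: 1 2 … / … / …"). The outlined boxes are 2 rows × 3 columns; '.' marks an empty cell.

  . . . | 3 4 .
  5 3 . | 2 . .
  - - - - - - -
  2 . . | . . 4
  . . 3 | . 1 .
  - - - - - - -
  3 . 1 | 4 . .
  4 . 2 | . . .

Step 1. [r2c5∈{6}] r2c5 is down to just 6. So r2c5=6.
Step 2. [r4c1∈{6}] only 6 remains possible at r4c1, so r4c1=6.
Step 3. [r4c4∈{5}] r4c4 is down to just 5. So r4c4=5.
Step 4. [r6c6∈{1,3,5,6}] across col 6, 3 lands solely at r6c6, so r6c6=3.
Step 5. [r5c6∈{2,5,6}] across col 6, 6 lands solely at r5c6. So r5c6=6.
Step 6. [r5c2∈{5}] r5c2's peers cover all but 5, so r5c2=5.
Step 7. [r1c1∈{1}] nothing but 1 survives at r1c1 ⇒ r1c1=1.
Step 8. [r1c2∈{2,6}] row 1 places 2 nowhere but r1c2 ⇒ r1c2=2.
Step 9. [r3c4∈{6}] only 6 remains possible at r3c4, so r3c4=6.
Step 10. [r4c2∈{4}] nothing but 4 survives at r4c2, so r4c2=4.
Step 11. [r2c6∈{1}] r2c6 has the single candidate 1 ⇒ r2c6=1.
Step 12. [r6c2∈{6}] r6c2's peers cover all but 6. So r6c2=6.
Step 13. [r2c3∈{4}] r2c3 is down to just 4 ⇒ r2c3=4.
Step 14. [r3c5∈{3}] nothing but 3 survives at r3c5, so r3c5=3.
Step 15. [r3c3∈{5}] nothing but 5 survives at r3c3, so r3c3=5.
Step 16. [r4c6∈{2}] only 2 remains possible at r4c6. So r4c6=2.
Step 17. [r1c3∈{6}] r1c3 is down to just 6. So r1c3=6.
Step 18. [r1c6∈{5}] nothing but 5 survives at r1c6. So r1c6=5.
Step 19. [r6c4∈{1}] r6c4 has the single candidate 1 ⇒ r6c4=1.
Step 20. [r5c5∈{2}] r5c5 has the single candidate 2 ⇒ r5c5=2.
Step 21. [r6c5∈{5}] nothing but 5 survives at r6c5, so r6c5=5.
Step 22. [r3c2∈{1}] r3c2 is down to just 1. So r3c2=1.

Answer: 1 2 6 3 4 5 / 5 3 4 2 6 1 / 2 1 5 6 3 4 / 6 4 3 5 1 2 / 3 5 1 4 2 6 / 4 6 2 1 5 3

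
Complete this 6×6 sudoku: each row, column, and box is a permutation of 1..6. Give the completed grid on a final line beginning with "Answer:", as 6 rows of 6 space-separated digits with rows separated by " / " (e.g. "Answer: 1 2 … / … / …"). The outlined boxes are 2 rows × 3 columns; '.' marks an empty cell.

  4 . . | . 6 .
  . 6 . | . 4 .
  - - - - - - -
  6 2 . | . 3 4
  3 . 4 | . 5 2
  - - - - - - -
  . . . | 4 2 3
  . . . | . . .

Step 1. [r3c4∈{1}] only 1 remains possible at r3c4, so r3c4=1.
Step 2. [r6c5∈{1}] r6c5's peers cover all but 1. So r6c5=1.
Step 3. [r3c3∈{5}] r3c3's peers cover all but 5 ⇒ r3c3=5.
Step 4. [r6c6∈{5,6}] r6c6 is the only open cell in col 6 admitting 6 ⇒ r6c6=6.
Step 5. [r6c4∈{5}] r6c4's peers cover all but 5. So r6c4=5.
Step 6. [r6c1∈{2}] only 2 remains possible at r6c1. So r6c1=2.
Step 7. [r6c3∈{3}] r6c3's peers cover all but 3. So r6c3=3.
Step 8. [r1c2∈{1,3,5}] col 2 places 3 nowhere but r1c2, so r1c2=3.
Step 9. [r2c1∈{1,5}] in box 1, 5 fits only at r2c1 ⇒ r2c1=5.
Step 10. [r2c6∈{1}] r2c6 has the single candidate 1 ⇒ r2c6=1.
Step 11. [r1c4∈{2}] nothing but 2 survives at r1c4, so r1c4=2.
Step 12. [r5c1∈{1}] only 1 remains possible at r5c1, so r5c1=1.
Step 13. [r6c2∈{4}] r6c2 is down to just 4. So r6c2=4.
Step 14. [r2c3∈{2}] r2c3 is down to just 2. So r2c3=2.
Step 15. [r1c3∈{1}] r1c3's peers cover all but 1, so r1c3=1.
Step 16. [r4c4∈{6}] nothing but 6 survives at r4c4, so r4c4=6.
Step 17. [r2c4∈{3}] only 3 remains possible at r2c4. So r2c4=3.
Step 18. [r5c2∈{5}] only 5 remains possible at r5c2. So r5c2=5.
Step 19. [r1c6∈{5}] r1c6 has the single candidate 5 ⇒ r1c6=5.
Step 20. [r4c2∈{1}] r4c2's peers cover all but 1, so r4c2=1.
Step 21. [r5c3∈{6}] nothing but 6 survives at r5c3, so r5c3=6.

Answer: 4 3 1 2 6 5 / 5 6 2 3 4 1 / 6 2 5 1 3 4 / 3 1 4 6 5 2 / 1 5 6 4 2 3 / 2 4 3 5 1 6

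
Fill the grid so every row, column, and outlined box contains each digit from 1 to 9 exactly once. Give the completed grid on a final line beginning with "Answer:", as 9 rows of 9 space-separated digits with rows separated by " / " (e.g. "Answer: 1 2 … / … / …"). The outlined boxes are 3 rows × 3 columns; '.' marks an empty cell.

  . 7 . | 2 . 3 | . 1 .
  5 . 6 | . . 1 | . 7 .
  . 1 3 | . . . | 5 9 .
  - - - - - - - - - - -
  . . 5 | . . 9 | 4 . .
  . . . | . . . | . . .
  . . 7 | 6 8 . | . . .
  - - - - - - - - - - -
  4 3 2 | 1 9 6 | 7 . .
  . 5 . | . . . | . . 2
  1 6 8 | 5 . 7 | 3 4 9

Step 1. [r2c5∈{4}] r2c5's peers cover all but 4. So r2c5=4.
Step 2. [r3c6∈{8}] r3c6 is down to just 8 ⇒ r3c6=8.
Step 3. [r5c3∈{1,4,9}] in col 3, 1 fits only at r5c3 ⇒ r5c3=1.
Step 4. [r8c4∈{3,4,8}] 8 has one home in col 4: r8c4 ⇒ r8c4=8.
Step 5. [r5c4∈{3,4,7}] col 4 places 4 nowhere but r5c4, so r5c4=4.
Step 6. [r4c4∈{3,7}] col 4 places 3 nowhere but r4c4. So r4c4=3.
Step 7. [r3c1∈{2}] r3c1 has the single candidate 2, so r3c1=2.
Step 8. [r4c5∈{1,2,7}] 1 has one home in col 5: r4c5 ⇒ r4c5=1.
Step 9. [r5c5∈{2,5,7}] 7 has one home in box 5: r5c5, so r5c5=7.
Step 10. [r8c8∈{6}] r8c8 has the single candidate 6. So r8c8=6.
Step 11. [r6c9∈{1,3,5}] col 9 places 1 nowhere but r6c9, so r6c9=1.
Step 12. [r2c7∈{2,8}] r2c7 is the only open cell in row 2 admitting 2 ⇒ r2c7=2.
Step 13. [r6c7∈{9}] only 9 remains possible at r6c7. So r6c7=9.
Step 14. [r2c9∈{3,8}] r2c9 is the only open cell in row 2 admitting 3, so r2c9=3.
Step 15. [r2c2∈{8,9}] 8 has one home in row 2: r2c2 ⇒ r2c2=8.
Step 16. [r1c1∈{9}] r1c1 has the single candidate 9. So r1c1=9.
Step 17. [r4c2∈{2}] r4c2 is down to just 2 ⇒ r4c2=2.
Step 18. [r4c8∈{8}] nothing but 8 survives at r4c8 ⇒ r4c8=8.
Step 19. [r5c7∈{6}] r5c7 has the single candidate 6, so r5c7=6.
Step 20. [r5c9∈{5}] only 5 remains possible at r5c9. So r5c9=5.
Step 21. [r3c9∈{4,6}] r3c9 is the only open cell in row 3 admitting 4. So r3c9=4.
Step 22. [r1c9∈{6,8}] across col 9, 6 lands solely at r1c9, so r1c9=6.
Step 23. [r5c6∈{2}] only 2 remains possible at r5c6 ⇒ r5c6=2.
Step 24. [r6c1∈{3}] r6c1's peers cover all but 3, so r6c1=3.
Step 25. [r7c9∈{8}] r7c9's peers cover all but 8 ⇒ r7c9=8.
Step 26. [r8c7∈{1}] nothing but 1 survives at r8c7, so r8c7=1.
Step 27. [r8c1∈{7}] r8c1 has the single candidate 7. So r8c1=7.
Step 28. [r7c8∈{5}] r7c8 is down to just 5 ⇒ r7c8=5.
Step 29. [r2c4∈{9}] nothing but 9 survives at r2c4. So r2c4=9.
Step 30. [r5c8∈{3}] r5c8 is down to just 3 ⇒ r5c8=3.
Step 31. [r5c2∈{9}] only 9 remains possible at r5c2. So r5c2=9.
Step 32. [r3c5∈{6}] r3c5 is down to just 6. So r3c5=6.
Step 33. [r1c3∈{4}] r1c3's peers cover all but 4 ⇒ r1c3=4.
Step 34. [r8c3∈{9}] r8c3's peers cover all but 9. So r8c3=9.
Step 35. [r6c2∈{4}] only 4 remains possible at r6c2, so r6c2=4.
Step 36. [r6c6∈{5}] r6c6 is down to just 5, so r6c6=5.
Step 37. [r4c9∈{7}] nothing but 7 survives at r4c9 ⇒ r4c9=7.
Step 38. [r8c6∈{4}] nothing but 4 survives at r8c6, so r8c6=4.
Step 39. [r4c1∈{6}] r4c1 is down to just 6 ⇒ r4c1=6.
Step 40. [r1c7∈{8}] r1c7 is down to just 8, so r1c7=8.
Step 41. [r6c8∈{2}] r6c8 is down to just 2, so r6c8=2.
Step 42. [r5c1∈{8}] r5c1's peers cover all but 8. So r5c1=8.
Step 43. [r3c4∈{7}] r3c4 is down to just 7. So r3c4=7.
Step 44. [r8c5∈{3}] r8c5 is down to just 3. So r8c5=3.
Step 45. [r1c5∈{5}] only 5 remains possible at r1c5 ⇒ r1c5=5.
Step 46. [r9c5∈{2}] r9c5's peers cover all but 2, so r9c5=2.

Answer: 9 7 4 2 5 3 8 1 6 / 5 8 6 9 4 1 2 7 3 / 2 1 3 7 6 8 5 9 4 / 6 2 5 3 1 9 4 8 7 / 8 9 1 4 7 2 6 3 5 / 3 4 7 6 8 5 9 2 1 / 4 3 2 1 9 6 7 5 8 / 7 5 9 8 3 4 1 6 2 / 1 6 8 5 2 7 3 4 9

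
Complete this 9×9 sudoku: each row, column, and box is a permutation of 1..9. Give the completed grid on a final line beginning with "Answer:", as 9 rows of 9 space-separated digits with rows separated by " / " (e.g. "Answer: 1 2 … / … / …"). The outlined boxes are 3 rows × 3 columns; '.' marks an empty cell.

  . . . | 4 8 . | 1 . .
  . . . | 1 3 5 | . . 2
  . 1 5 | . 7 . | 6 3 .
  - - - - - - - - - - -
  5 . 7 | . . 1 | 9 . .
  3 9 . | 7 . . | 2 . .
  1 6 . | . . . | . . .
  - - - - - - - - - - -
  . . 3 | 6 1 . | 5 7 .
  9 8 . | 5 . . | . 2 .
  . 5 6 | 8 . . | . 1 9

Step 1. [r8c5∈{4}] r8c5 is down to just 4. So r8c5=4.
Step 2. [r7c9∈{4,8}] row 7 places 8 nowhere but r7c9. So r7c9=8.
Step 3. [r4c8∈{4,6,8}] r4c8 is the only open cell in row 4 admitting 8. So r4c8=8.
Step 4. [r3c9∈{4}] r3c9 has the single candidate 4 ⇒ r3c9=4.
Step 5. [r5c8∈{4,5,6}] 6 has one home in col 8: r5c8. So r5c8=6.
Step 6. [r4c2∈{2,4}] r4c2 is the only open cell in row 4 admitting 4 ⇒ r4c2=4.
Step 7. [r9c1∈{2,4,7}] in box 7, 7 fits only at r9c1 ⇒ r9c1=7.
Step 8. [r6c3∈{2,8}] 2 has one home in box 4: r6c3 ⇒ r6c3=2.
Step 9. [r4c9∈{3}] r4c9 has the single candidate 3. So r4c9=3.
Step 10. [r6c6∈{3,4,8,9}] 8 has one home in row 6: r6c6. So r6c6=8.
Step 11. [r1c3∈{9}] only 9 remains possible at r1c3. So r1c3=9.
Step 12. [r9c5∈{2}] r9c5's peers cover all but 2 ⇒ r9c5=2.
Step 13. [r2c7∈{7,8}] r2c7 is the only open cell in col 7 admitting 8, so r2c7=8.
Step 14. [r1c9∈{5,7}] 7 has one home in box 3: r1c9. So r1c9=7.
Step 15. [r6c9∈{5}] nothing but 5 survives at r6c9, so r6c9=5.
Step 16. [r7c2∈{2}] r7c2 is down to just 2 ⇒ r7c2=2.
Step 17. [r8c7∈{3}] r8c7 is down to just 3. So r8c7=3.
Step 18. [r1c6∈{2,6}] r1c6 is the only open cell in col 6 admitting 6 ⇒ r1c6=6.
Step 19. [r3c6∈{2,9}] across col 6, 2 lands solely at r3c6, so r3c6=2.
Step 20. [r2c1∈{4,6}] across row 2, 6 lands solely at r2c1, so r2c1=6.
Step 21. [r3c4∈{9}] only 9 remains possible at r3c4. So r3c4=9.
Step 22. [r6c7∈{4,7}] r6c7 is the only open cell in row 6 admitting 7, so r6c7=7.
Step 23. [r2c2∈{7}] nothing but 7 survives at r2c2. So r2c2=7.
Step 24. [r2c3∈{4}] only 4 remains possible at r2c3, so r2c3=4.
Step 25. [r6c4∈{3}] r6c4's peers cover all but 3 ⇒ r6c4=3.
Step 26. [r8c9∈{6}] r8c9 is down to just 6 ⇒ r8c9=6.
Step 27. [r1c1∈{2}] nothing but 2 survives at r1c1, so r1c1=2.
Step 28. [r6c5∈{9}] r6c5's peers cover all but 9. So r6c5=9.
Step 29. [r5c3∈{8}] r5c3 has the single candidate 8 ⇒ r5c3=8.
Step 30. [r4c5∈{6}] r4c5's peers cover all but 6. So r4c5=6.
Step 31. [r5c6∈{4}] nothing but 4 survives at r5c6 ⇒ r5c6=4.
Step 32. [r8c3∈{1}] r8c3's peers cover all but 1 ⇒ r8c3=1.
Step 33. [r5c9∈{1}] only 1 remains possible at r5c9 ⇒ r5c9=1.
Step 34. [r1c2∈{3}] nothing but 3 survives at r1c2. So r1c2=3.
Step 35. [r9c6∈{3}] only 3 remains possible at r9c6 ⇒ r9c6=3.
Step 36. [r5c5∈{5}] r5c5 is down to just 5, so r5c5=5.
Step 37. [r4c4∈{2}] r4c4's peers cover all but 2 ⇒ r4c4=2.
Step 38. [r1c8∈{5}] nothing but 5 survives at r1c8. So r1c8=5.
Step 39. [r2c8∈{9}] r2c8 has the single candidate 9 ⇒ r2c8=9.
Step 40. [r7c1∈{4}] r7c1's peers cover all but 4. So r7c1=4.
Step 41. [r8c6∈{7}] r8c6 is down to just 7, so r8c6=7.
Step 42. [r3c1∈{8}] r3c1 is down to just 8, so r3c1=8.
Step 43. [r9c7∈{4}] r9c7's peers cover all but 4. So r9c7=4.
Step 44. [r7c6∈{9}] r7c6 is down to just 9. So r7c6=9.
Step 45. [r6c8∈{4}] r6c8 has the single candidate 4, so r6c8=4.

Answer: 2 3 9 4 8 6 1 5 7 / 6 7 4 1 3 5 8 9 2 / 8 1 5 9 7 2 6 3 4 / 5 4 7 2 6 1 9 8 3 / 3 9 8 7 5 4 2 6 1 / 1 6 2 3 9 8 7 4 5 / 4 2 3 6 1 9 5 7 8 / 9 8 1 5 4 7 3 2 6 / 7 5 6 8 2 3 4 1 9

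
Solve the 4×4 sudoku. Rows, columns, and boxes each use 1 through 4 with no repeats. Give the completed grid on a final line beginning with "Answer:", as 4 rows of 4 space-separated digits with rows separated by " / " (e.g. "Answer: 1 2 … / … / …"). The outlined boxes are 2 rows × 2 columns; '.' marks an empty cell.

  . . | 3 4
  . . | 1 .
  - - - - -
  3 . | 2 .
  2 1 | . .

Step 1. [r2c2∈{2,3,4}] row 2 places 3 nowhere but r2c2, so r2c2=3.
Step 2. [r3c2∈{4}] r3c2 is down to just 4, so r3c2=4.
Step 3. [r4c4∈{3}] only 3 remains possible at r4c4, so r4c4=3.
Step 4. [r2c4∈{2}] r2c4 is down to just 2. So r2c4=2.
Step 5. [r4c3∈{4}] r4c3's peers cover all but 4, so r4c3=4.
Step 6. [r3c4∈{1}] r3c4's peers cover all but 1 ⇒ r3c4=1.
Step 7. [r2c1∈{4}] only 4 remains possible at r2c1, so r2c1=4.
Step 8. [r1c2∈{2}] r1c2 is down to just 2 ⇒ r1c2=2.
Step 9. [r1c1∈{1}] r1c1 is down to just 1. So r1c1=1.

Answer: 1 2 3 4 / 4 3 1 2 / 3 4 2 1 / 2 1 4 3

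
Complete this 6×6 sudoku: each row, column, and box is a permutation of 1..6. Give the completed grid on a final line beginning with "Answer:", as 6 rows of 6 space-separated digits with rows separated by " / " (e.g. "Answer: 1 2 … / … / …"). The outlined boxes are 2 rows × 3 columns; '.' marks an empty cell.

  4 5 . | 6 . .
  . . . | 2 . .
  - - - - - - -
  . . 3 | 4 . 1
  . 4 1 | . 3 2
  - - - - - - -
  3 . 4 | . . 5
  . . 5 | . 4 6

Step 1. [r5c2∈{1,2,6}] row 5 places 6 nowhere but r5c2. So r5c2=6.
Step 2. [r4c1∈{5,6}] in row 4, 6 fits only at r4c1, so r4c1=6.
Step 3. [r2c1∈{1}] r2c1 has the single candidate 1. So r2c1=1.
Step 4. [r3c2∈{2}] only 2 remains possible at r3c2. So r3c2=2.
Step 5. [r5c4∈{1}] r5c4 is down to just 1. So r5c4=1.
Step 6. [r4c4∈{5}] r4c4's peers cover all but 5 ⇒ r4c4=5.
Step 7. [r2c6∈{3,4}] in row 2, 4 fits only at r2c6 ⇒ r2c6=4.
Step 8. [r6c1∈{2}] only 2 remains possible at r6c1. So r6c1=2.
Step 9. [r5c5∈{2}] nothing but 2 survives at r5c5 ⇒ r5c5=2.
Step 10. [r3c5∈{6}] r3c5 has the single candidate 6, so r3c5=6.
Step 11. [r2c3∈{6}] r2c3's peers cover all but 6, so r2c3=6.
Step 12. [r1c3∈{2}] only 2 remains possible at r1c3, so r1c3=2.
Step 13. [r3c1∈{5}] r3c1 is down to just 5 ⇒ r3c1=5.
Step 14. [r1c6∈{3}] r1c6 is down to just 3 ⇒ r1c6=3.
Step 15. [r2c5∈{5}] only 5 remains possible at r2c5, so r2c5=5.
Step 16. [r6c2∈{1}] nothing but 1 survives at r6c2, so r6c2=1.
Step 17. [r2c2∈{3}] r2c2 has the single candidate 3 ⇒ r2c2=3.
Step 18. [r1c5∈{1}] r1c5 has the single candidate 1. So r1c5=1.
Step 19. [r6c4∈{3}] only 3 remains possible at r6c4. So r6c4=3.

Answer: 4 5 2 6 1 3 / 1 3 6 2 5 4 / 5 2 3 4 6 1 / 6 4 1 5 3 2 / 3 6 4 1 2 5 / 2 1 5 3 4 6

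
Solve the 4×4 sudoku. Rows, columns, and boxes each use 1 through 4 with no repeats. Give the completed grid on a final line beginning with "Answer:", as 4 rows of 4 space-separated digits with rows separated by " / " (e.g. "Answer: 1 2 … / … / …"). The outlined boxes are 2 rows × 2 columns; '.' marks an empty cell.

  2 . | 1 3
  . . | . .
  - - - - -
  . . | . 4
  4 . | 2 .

Step 1. [r4c2∈{1,3}] 3 has one home in row 4: r4c2. So r4c2=3.
Step 2. [r3c1∈{1}] nothing but 1 survives at r3c1, so r3c1=1.
Step 3. [r2c2∈{1,4}] r2c2 is the only open cell in row 2 admitting 1. So r2c2=1.
Step 4. [r2c3∈{4}] only 4 remains possible at r2c3 ⇒ r2c3=4.
Step 5. [r3c3∈{3}] r3c3 has the single candidate 3. So r3c3=3.
Step 6. [r1c2∈{4}] r1c2 is down to just 4, so r1c2=4.
Step 7. [r2c1∈{3}] r2c1 is down to just 3. So r2c1=3.
Step 8. [r2c4∈{2}] r2c4 is down to just 2 ⇒ r2c4=2.
Step 9. [r3c2∈{2}] r3c2 is down to just 2, so r3c2=2.
Step 10. [r4c4∈{1}] r4c4's peers cover all but 1 ⇒ r4c4=1.

Answer: 2 4 1 3 / 3 1 4 2 / 1 2 3 4 / 4 3 2 1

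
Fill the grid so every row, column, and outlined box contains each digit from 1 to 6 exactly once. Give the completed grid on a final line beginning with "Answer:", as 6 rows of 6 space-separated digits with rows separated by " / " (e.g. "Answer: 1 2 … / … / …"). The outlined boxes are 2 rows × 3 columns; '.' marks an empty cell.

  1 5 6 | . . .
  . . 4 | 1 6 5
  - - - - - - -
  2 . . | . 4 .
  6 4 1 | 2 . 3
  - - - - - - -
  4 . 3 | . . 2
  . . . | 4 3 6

Step 1. [r4c5∈{5}] r4c5 has the single candidate 5. So r4c5=5.
Step 2. [r6c2∈{1,2}] across row 6, 1 lands solely at r6c2, so r6c2=1.
Step 3. [r6c3∈{2,5}] row 6 places 2 nowhere but r6c3, so r6c3=2.
Step 4. [r2c2∈{2,3}] across row 2, 2 lands solely at r2c2. So r2c2=2.
Step 5. [r3c4∈{6}] only 6 remains possible at r3c4. So r3c4=6.
Step 6. [r5c2∈{6}] only 6 remains possible at r5c2 ⇒ r5c2=6.
Step 7. [r3c3∈{5}] r3c3's peers cover all but 5 ⇒ r3c3=5.
Step 8. [r3c2∈{3}] r3c2 has the single candidate 3. So r3c2=3.
Step 9. [r5c4∈{5}] r5c4's peers cover all but 5 ⇒ r5c4=5.
Step 10. [r3c6∈{1}] only 1 remains possible at r3c6 ⇒ r3c6=1.
Step 11. [r1c5∈{2}] r1c5 has the single candidate 2. So r1c5=2.
Step 12. [r5c5∈{1}] nothing but 1 survives at r5c5 ⇒ r5c5=1.
Step 13. [r1c6∈{4}] nothing but 4 survives at r1c6. So r1c6=4.
Step 14. [r1c4∈{3}] r1c4's peers cover all but 3 ⇒ r1c4=3.
Step 15. [r6c1∈{5}] r6c1 is down to just 5. So r6c1=5.
Step 16. [r2c1∈{3}] r2c1 has the single candidate 3, so r2c1=3.

Answer: 1 5 6 3 2 4 / 3 2 4 1 6 5 / 2 3 5 6 4 1 / 6 4 1 2 5 3 / 4 6 3 5 1 2 / 5 1 2 4 3 6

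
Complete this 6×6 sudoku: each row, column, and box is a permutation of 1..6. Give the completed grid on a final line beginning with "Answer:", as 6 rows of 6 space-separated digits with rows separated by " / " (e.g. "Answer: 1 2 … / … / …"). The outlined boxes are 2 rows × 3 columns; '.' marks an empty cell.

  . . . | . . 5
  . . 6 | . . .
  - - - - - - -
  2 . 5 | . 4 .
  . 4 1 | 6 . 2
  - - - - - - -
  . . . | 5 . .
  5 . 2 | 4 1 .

Step 1. [r5c1∈{1,3,4,6}] col 1 places 6 nowhere but r5c1, so r5c1=6.
Step 2. [r6c2∈{3}] r6c2 is down to just 3, so r6c2=3.
Step 3. [r1c3∈{3,4}] col 3 places 3 nowhere but r1c3 ⇒ r1c3=3.
Step 4. [r5c5∈{2,3}] 2 has one home in row 5: r5c5 ⇒ r5c5=2.
Step 5. [r2c5∈{3}] only 3 remains possible at r2c5. So r2c5=3.
Step 6. [r5c2∈{1}] r5c2 is down to just 1. So r5c2=1.
Step 7. [r3c4∈{1,3}] across col 4, 3 lands solely at r3c4, so r3c4=3.
Step 8. [r1c2∈{2}] nothing but 2 survives at r1c2 ⇒ r1c2=2.
Step 9. [r1c4∈{1}] r1c4's peers cover all but 1, so r1c4=1.
Step 10. [r1c1∈{4}] nothing but 4 survives at r1c1, so r1c1=4.
Step 11. [r6c6∈{6}] r6c6's peers cover all but 6 ⇒ r6c6=6.
Step 12. [r2c2∈{5}] r2c2's peers cover all but 5. So r2c2=5.
Step 13. [r5c6∈{3}] r5c6's peers cover all but 3. So r5c6=3.
Step 14. [r2c6∈{4}] nothing but 4 survives at r2c6, so r2c6=4.
Step 15. [r3c6∈{1}] r3c6 has the single candidate 1, so r3c6=1.
Step 16. [r2c1∈{1}] nothing but 1 survives at r2c1 ⇒ r2c1=1.
Step 17. [r2c4∈{2}] r2c4's peers cover all but 2. So r2c4=2.
Step 18. [r5c3∈{4}] only 4 remains possible at r5c3 ⇒ r5c3=4.
Step 19. [r1c5∈{6}] r1c5's peers cover all but 6 ⇒ r1c5=6.
Step 20. [r4c5∈{5}] nothing but 5 survives at r4c5, so r4c5=5.
Step 21. [r3c2∈{6}] nothing but 6 survives at r3c2. So r3c2=6.
Step 22. [r4c1∈{3}] r4c1 is down to just 3 ⇒ r4c1=3.

Answer: 4 2 3 1 6 5 / 1 5 6 2 3 4 / 2 6 5 3 4 1 / 3 4 1 6 5 2 / 6 1 4 5 2 3 / 5 3 2 4 1 6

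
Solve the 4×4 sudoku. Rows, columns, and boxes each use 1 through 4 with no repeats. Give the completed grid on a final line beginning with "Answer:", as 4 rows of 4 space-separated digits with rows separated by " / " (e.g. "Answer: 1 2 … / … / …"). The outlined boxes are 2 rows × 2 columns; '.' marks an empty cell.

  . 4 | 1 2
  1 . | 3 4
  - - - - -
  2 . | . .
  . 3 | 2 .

Step 1. [r3c2∈{1}] nothing but 1 survives at r3c2, so r3c2=1.
Step 2. [r3c4∈{3}] only 3 remains possible at r3c4, so r3c4=3.
Step 3. [r4c1∈{4}] r4c1's peers cover all but 4, so r4c1=4.
Step 4. [r4c4∈{1}] r4c4's peers cover all but 1, so r4c4=1.
Step 5. [r3c3∈{4}] r3c3's peers cover all but 4, so r3c3=4.
Step 6. [r1c1∈{3}] only 3 remains possible at r1c1. So r1c1=3.
Step 7. [r2c2∈{2}] r2c2 is down to just 2 ⇒ r2c2=2.

Answer: 3 4 1 2 / 1 2 3 4 / 2 1 4 3 / 4 3 2 1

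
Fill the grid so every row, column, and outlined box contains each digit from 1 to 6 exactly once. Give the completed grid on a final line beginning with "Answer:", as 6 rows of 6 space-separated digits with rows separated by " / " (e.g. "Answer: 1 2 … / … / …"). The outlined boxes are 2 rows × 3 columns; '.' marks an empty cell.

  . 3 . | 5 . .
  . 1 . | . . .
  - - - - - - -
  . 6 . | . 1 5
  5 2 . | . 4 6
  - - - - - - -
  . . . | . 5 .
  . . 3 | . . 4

Step 1. [r2c4∈{2,3,4,6}] r2c4 is the only open cell in col 4 admitting 4 ⇒ r2c4=4.
Step 2. [r3c3∈{4}] r3c3's peers cover all but 4 ⇒ r3c3=4.
Step 3. [r3c4∈{2,3}] 2 has one home in row 3: r3c4 ⇒ r3c4=2.
Step 4. [r2c5∈{2,3,6}] in col 5, 3 fits only at r2c5. So r2c5=3.
Step 5. [r2c6∈{2}] r2c6 is down to just 2, so r2c6=2.
Step 6. [r2c1∈{6}] r2c1 is down to just 6, so r2c1=6.
Step 7. [r5c3∈{1,2,6}] 6 has one home in col 3: r5c3 ⇒ r5c3=6.
Step 8. [r5c1∈{1,2,4}] row 5 places 2 nowhere but r5c1. So r5c1=2.
Step 9. [r5c6∈{1,3}] col 6 places 3 nowhere but r5c6, so r5c6=3.
Step 10. [r6c4∈{1,6}] across col 4, 6 lands solely at r6c4 ⇒ r6c4=6.
Step 11. [r5c2∈{4}] only 4 remains possible at r5c2. So r5c2=4.
Step 12. [r1c5∈{6}] only 6 remains possible at r1c5. So r1c5=6.
Step 13. [r4c3∈{1}] r4c3's peers cover all but 1 ⇒ r4c3=1.
Step 14. [r6c1∈{1}] r6c1's peers cover all but 1 ⇒ r6c1=1.
Step 15. [r1c3∈{2}] only 2 remains possible at r1c3, so r1c3=2.
Step 16. [r4c4∈{3}] r4c4 has the single candidate 3, so r4c4=3.
Step 17. [r2c3∈{5}] nothing but 5 survives at r2c3. So r2c3=5.
Step 18. [r1c1∈{4}] r1c1 is down to just 4 ⇒ r1c1=4.
Step 19. [r3c1∈{3}] r3c1's peers cover all but 3 ⇒ r3c1=3.
Step 20. [r5c4∈{1}] only 1 remains possible at r5c4, so r5c4=1.
Step 21. [r6c2∈{5}] only 5 remains possible at r6c2, so r6c2=5.
Step 22. [r6c5∈{2}] r6c5's peers cover all but 2, so r6c5=2.
Step 23. [r1c6∈{1}] only 1 remains possible at r1c6 ⇒ r1c6=1.

Answer: 4 3 2 5 6 1 / 6 1 5 4 3 2 / 3 6 4 2 1 5 / 5 2 1 3 4 6 / 2 4 6 1 5 3 / 1 5 3 6 2 4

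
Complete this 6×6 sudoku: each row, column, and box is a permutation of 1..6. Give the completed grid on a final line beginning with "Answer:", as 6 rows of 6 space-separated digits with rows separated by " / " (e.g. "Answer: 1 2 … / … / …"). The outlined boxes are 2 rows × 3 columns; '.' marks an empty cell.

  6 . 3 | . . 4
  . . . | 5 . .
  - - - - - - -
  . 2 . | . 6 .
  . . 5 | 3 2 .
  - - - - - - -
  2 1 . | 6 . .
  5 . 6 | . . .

Step 1. [r4c6∈{1}] r4c6's peers cover all but 1 ⇒ r4c6=1.
Step 2. [r4c1∈{4}] only 4 remains possible at r4c1. So r4c1=4.
Step 3. [r1c4∈{1,2}] across row 1, 2 lands solely at r1c4, so r1c4=2.
Step 4. [r5c3∈{4}] only 4 remains possible at r5c3, so r5c3=4.
Step 5. [r6c5∈{1,3,4}] across col 5, 4 lands solely at r6c5, so r6c5=4.
Step 6. [r2c1∈{1}] r2c1's peers cover all but 1, so r2c1=1.
Step 7. [r2c5∈{3}] r2c5's peers cover all but 3, so r2c5=3.
Step 8. [r5c6∈{3,5}] row 5 places 3 nowhere but r5c6, so r5c6=3.
Step 9. [r1c5∈{1}] r1c5's peers cover all but 1, so r1c5=1.
Step 10. [r4c2∈{6}] r4c2's peers cover all but 6, so r4c2=6.
Step 11. [r2c2∈{4}] nothing but 4 survives at r2c2 ⇒ r2c2=4.
Step 12. [r6c6∈{2}] r6c6 has the single candidate 2. So r6c6=2.
Step 13. [r3c1∈{3}] only 3 remains possible at r3c1. So r3c1=3.
Step 14. [r2c6∈{6}] nothing but 6 survives at r2c6, so r2c6=6.
Step 15. [r5c5∈{5}] r5c5's peers cover all but 5. So r5c5=5.
Step 16. [r3c3∈{1}] nothing but 1 survives at r3c3 ⇒ r3c3=1.
Step 17. [r6c2∈{3}] only 3 remains possible at r6c2. So r6c2=3.
Step 18. [r6c4∈{1}] r6c4 is down to just 1 ⇒ r6c4=1.
Step 19. [r1c2∈{5}] r1c2 has the single candidate 5 ⇒ r1c2=5.
Step 20. [r2c3∈{2}] only 2 remains possible at r2c3, so r2c3=2.
Step 21. [r3c4∈{4}] r3c4's peers cover all but 4, so r3c4=4.
Step 22. [r3c6∈{5}] nothing but 5 survives at r3c6. So r3c6=5.

Answer: 6 5 3 2 1 4 / 1 4 2 5 3 6 / 3 2 1 4 6 5 / 4 6 5 3 2 1 / 2 1 4 6 5 3 / 5 3 6 1 4 2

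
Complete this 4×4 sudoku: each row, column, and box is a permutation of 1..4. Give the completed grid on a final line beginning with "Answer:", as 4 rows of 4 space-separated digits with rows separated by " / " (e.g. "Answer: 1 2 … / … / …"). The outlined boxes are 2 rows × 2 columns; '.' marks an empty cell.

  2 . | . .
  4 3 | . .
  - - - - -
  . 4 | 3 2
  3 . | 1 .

Step 1. [r1c4∈{1,3,4}] in row 1, 3 fits only at r1c4, so r1c4=3.
Step 2. [r3c1∈{1}] r3c1 is down to just 1. So r3c1=1.
Step 3. [r2c3∈{2}] r2c3 is down to just 2, so r2c3=2.
Step 4. [r2c4∈{1}] only 1 remains possible at r2c4. So r2c4=1.
Step 5. [r1c3∈{4}] r1c3 is down to just 4. So r1c3=4.
Step 6. [r1c2∈{1}] nothing but 1 survives at r1c2 ⇒ r1c2=1.
Step 7. [r4c2∈{2}] r4c2 is down to just 2 ⇒ r4c2=2.
Step 8. [r4c4∈{4}] only 4 remains possible at r4c4 ⇒ r4c4=4.

Answer: 2 1 4 3 / 4 3 2 1 / 1 4 3 2 / 3 2 1 4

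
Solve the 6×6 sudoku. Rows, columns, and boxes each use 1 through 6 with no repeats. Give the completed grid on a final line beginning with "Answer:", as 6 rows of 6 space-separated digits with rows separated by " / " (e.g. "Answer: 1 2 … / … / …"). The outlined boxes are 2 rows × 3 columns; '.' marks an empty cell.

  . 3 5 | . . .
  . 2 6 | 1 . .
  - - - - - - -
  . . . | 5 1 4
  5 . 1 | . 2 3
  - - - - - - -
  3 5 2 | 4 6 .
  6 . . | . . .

Step 1. [r2c5∈{3,4,5}] across row 2, 3 lands solely at r2c5. So r2c5=3.
Step 2. [r4c2∈{4,6}] row 4 places 4 nowhere but r4c2 ⇒ r4c2=4.
Step 3. [r1c6∈{2,6}] across col 6, 6 lands solely at r1c6, so r1c6=6.
Step 4. [r6c6∈{1,2,5}] col 6 places 2 nowhere but r6c6. So r6c6=2.
Step 5. [r1c5∈{4}] r1c5 has the single candidate 4. So r1c5=4.
Step 6. [r6c4∈{3}] only 3 remains possible at r6c4 ⇒ r6c4=3.
Step 7. [r6c5∈{5}] nothing but 5 survives at r6c5, so r6c5=5.
Step 8. [r2c1∈{4}] only 4 remains possible at r2c1 ⇒ r2c1=4.
Step 9. [r3c3∈{3}] r3c3 is down to just 3. So r3c3=3.
Step 10. [r3c1∈{2}] r3c1 is down to just 2. So r3c1=2.
Step 11. [r6c3∈{4}] only 4 remains possible at r6c3, so r6c3=4.
Step 12. [r3c2∈{6}] r3c2 has the single candidate 6. So r3c2=6.
Step 13. [r2c6∈{5}] r2c6 has the single candidate 5. So r2c6=5.
Step 14. [r1c4∈{2}] r1c4 has the single candidate 2 ⇒ r1c4=2.
Step 15. [r6c2∈{1}] r6c2 has the single candidate 1, so r6c2=1.
Step 16. [r4c4∈{6}] r4c4 is down to just 6. So r4c4=6.
Step 17. [r1c1∈{1}] only 1 remains possible at r1c1. So r1c1=1.
Step 18. [r5c6∈{1}] r5c6's peers cover all but 1. So r5c6=1.

Answer: 1 3 5 2 4 6 / 4 2 6 1 3 5 / 2 6 3 5 1 4 / 5 4 1 6 2 3 / 3 5 2 4 6 1 / 6 1 4 3 5 2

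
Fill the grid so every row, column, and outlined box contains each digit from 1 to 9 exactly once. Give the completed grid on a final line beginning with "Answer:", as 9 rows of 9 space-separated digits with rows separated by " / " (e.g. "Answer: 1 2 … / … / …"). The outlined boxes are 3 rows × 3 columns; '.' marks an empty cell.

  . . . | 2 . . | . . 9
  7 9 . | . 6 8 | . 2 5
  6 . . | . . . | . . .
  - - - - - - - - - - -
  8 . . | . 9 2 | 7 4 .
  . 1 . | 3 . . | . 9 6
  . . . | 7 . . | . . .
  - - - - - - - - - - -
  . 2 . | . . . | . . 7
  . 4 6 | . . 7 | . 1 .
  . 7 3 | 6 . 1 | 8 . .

Step 1. [r2c7∈{1,3,4}] row 2 places 3 nowhere but r2c7, so r2c7=3.
Step 2. [r4c3∈{5}] r4c3's peers cover all but 5, so r4c3=5.
Step 3. [r9c8∈{5}] r9c8 is down to just 5 ⇒ r9c8=5.
Step 4. [r7c3∈{1,8,9}] across box 7, 8 lands solely at r7c3. So r7c3=8.
Step 5. [r3c3∈{1,2,4}] row 3 places 2 nowhere but r3c3. So r3c3=2.
Step 6. [r4c4∈{1}] nothing but 1 survives at r4c4. So r4c4=1.
Step 7. [r2c4∈{4}] r2c4 is down to just 4 ⇒ r2c4=4.
Step 8. [r5c5∈{4,5,8}] r5c5 is the only open cell in row 5 admitting 8. So r5c5=8.
Step 9. [r4c9∈{3}] r4c9's peers cover all but 3, so r4c9=3.
Step 10. [r8c5∈{2,3,5}] in row 8, 3 fits only at r8c5 ⇒ r8c5=3.
Step 11. [r8c9∈{2}] r8c9's peers cover all but 2. So r8c9=2.
Step 12. [r8c7∈{9}] only 9 remains possible at r8c7 ⇒ r8c7=9.
Step 13. [r7c1∈{1,5,9}] row 7 places 1 nowhere but r7c1. So r7c1=1.
Step 14. [r9c9∈{4}] r9c9's peers cover all but 4. So r9c9=4.
Step 15. [r6c6∈{4,5,6}] in col 6, 6 fits only at r6c6 ⇒ r6c6=6.
Step 16. [r6c8∈{8}] r6c8's peers cover all but 8. So r6c8=8.
Step 17. [r6c2∈{3}] nothing but 3 survives at r6c2. So r6c2=3.
Step 18. [r3c6∈{3,5,9}] across row 3, 3 lands solely at r3c6 ⇒ r3c6=3.
Step 19. [r1c6∈{5}] r1c6's peers cover all but 5, so r1c6=5.
Step 20. [r5c6∈{4}] r5c6 is down to just 4 ⇒ r5c6=4.
Step 21. [r3c8∈{7}] only 7 remains possible at r3c8 ⇒ r3c8=7.
Step 22. [r3c5∈{1}] only 1 remains possible at r3c5, so r3c5=1.
Step 23. [r1c7∈{1,4,6}] box 3 places 1 nowhere but r1c7. So r1c7=1.
Step 24. [r5c1∈{2}] r5c1 is down to just 2, so r5c1=2.
Step 25. [r6c5∈{5}] nothing but 5 survives at r6c5. So r6c5=5.
Step 26. [r1c3∈{4}] r1c3's peers cover all but 4, so r1c3=4.
Step 27. [r7c4∈{5,9}] across row 7, 5 lands solely at r7c4. So r7c4=5.
Step 28. [r9c1∈{9}] nothing but 9 survives at r9c1 ⇒ r9c1=9.
Step 29. [r3c9∈{8}] r3c9 has the single candidate 8. So r3c9=8.
Step 30. [r1c8∈{6}] r1c8's peers cover all but 6, so r1c8=6.
Step 31. [r6c1∈{4}] r6c1 is down to just 4 ⇒ r6c1=4.
Step 32. [r8c1∈{5}] r8c1 has the single candidate 5, so r8c1=5.
Step 33. [r3c4∈{9}] nothing but 9 survives at r3c4, so r3c4=9.
Step 34. [r6c3∈{9}] nothing but 9 survives at r6c3 ⇒ r6c3=9.
Step 35. [r1c2∈{8}] r1c2 is down to just 8 ⇒ r1c2=8.
Step 36. [r3c2∈{5}] only 5 remains possible at r3c2 ⇒ r3c2=5.
Step 37. [r3c7∈{4}] r3c7 is down to just 4, so r3c7=4.
Step 38. [r2c3∈{1}] r2c3 has the single candidate 1. So r2c3=1.
Step 39. [r6c7∈{2}] r6c7's peers cover all but 2 ⇒ r6c7=2.
Step 40. [r5c3∈{7}] only 7 remains possible at r5c3. So r5c3=7.
Step 41. [r6c9∈{1}] r6c9 is down to just 1, so r6c9=1.
Step 42. [r5c7∈{5}] r5c7 is down to just 5 ⇒ r5c7=5.
Step 43. [r1c5∈{7}] only 7 remains possible at r1c5. So r1c5=7.
Step 44. [r9c5∈{2}] r9c5's peers cover all but 2. So r9c5=2.
Step 45. [r7c6∈{9}] nothing but 9 survives at r7c6 ⇒ r7c6=9.
Step 46. [r7c7∈{6}] r7c7 has the single candidate 6. So r7c7=6.
Step 47. [r7c8∈{3}] r7c8 is down to just 3, so r7c8=3.
Step 48. [r1c1∈{3}] r1c1 is down to just 3, so r1c1=3.
Step 49. [r4c2∈{6}] only 6 remains possible at r4c2, so r4c2=6.
Step 50. [r7c5∈{4}] only 4 remains possible at r7c5 ⇒ r7c5=4.
Step 51. [r8c4∈{8}] nothing but 8 survives at r8c4. So r8c4=8.

Answer: 3 8 4 2 7 5 1 6 9 / 7 9 1 4 6 8 3 2 5 / 6 5 2 9 1 3 4 7 8 / 8 6 5 1 9 2 7 4 3 / 2 1 7 3 8 4 5 9 6 / 4 3 9 7 5 6 2 8 1 / 1 2 8 5 4 9 6 3 7 / 5 4 6 8 3 7 9 1 2 / 9 7 3 6 2 1 8 5 4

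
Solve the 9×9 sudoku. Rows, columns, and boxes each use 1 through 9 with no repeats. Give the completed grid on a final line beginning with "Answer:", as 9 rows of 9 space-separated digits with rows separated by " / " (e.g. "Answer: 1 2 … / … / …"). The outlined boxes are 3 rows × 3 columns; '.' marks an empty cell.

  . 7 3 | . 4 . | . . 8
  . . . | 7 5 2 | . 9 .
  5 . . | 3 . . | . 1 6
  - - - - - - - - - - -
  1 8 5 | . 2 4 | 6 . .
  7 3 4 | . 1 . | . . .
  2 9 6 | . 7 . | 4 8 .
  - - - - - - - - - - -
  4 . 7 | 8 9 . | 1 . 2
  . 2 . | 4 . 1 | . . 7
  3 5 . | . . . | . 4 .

Step 1. [r9c9∈{9}] only 9 remains possible at r9c9, so r9c9=9.
Step 2. [r7c6∈{3,5,6}] 5 has one home in box 8: r7c6 ⇒ r7c6=5.
Step 3. [r5c9∈{5}] r5c9 is down to just 5, so r5c9=5.
Step 4. [r7c8∈{3,6}] in row 7, 3 fits only at r7c8 ⇒ r7c8=3.
Step 5. [r5c7∈{2,9}] across col 7, 9 lands solely at r5c7, so r5c7=9.
Step 6. [r8c8∈{5,6}] 6 has one home in col 8: r8c8 ⇒ r8c8=6.
Step 7. [r3c3∈{2,8,9}] col 3 places 2 nowhere but r3c3 ⇒ r3c3=2.
Step 8. [r1c1∈{6,9}] in box 1, 9 fits only at r1c1, so r1c1=9.
Step 9. [r8c1∈{8}] r8c1 has the single candidate 8 ⇒ r8c1=8.
Step 10. [r1c6∈{6}] only 6 remains possible at r1c6, so r1c6=6.
Step 11. [r2c2∈{1,4,6}] 1 has one home in col 2: r2c2 ⇒ r2c2=1.
Step 12. [r1c8∈{2,5}] across col 8, 5 lands solely at r1c8, so r1c8=5.
Step 13. [r4c9∈{3}] r4c9 has the single candidate 3 ⇒ r4c9=3.
Step 14. [r3c5∈{8}] only 8 remains possible at r3c5. So r3c5=8.
Step 15. [r9c5∈{6}] r9c5 is down to just 6 ⇒ r9c5=6.
Step 16. [r2c3∈{8}] r2c3 has the single candidate 8, so r2c3=8.
Step 17. [r2c9∈{4}] r2c9 is down to just 4. So r2c9=4.
Step 18. [r6c4∈{5}] r6c4 is down to just 5, so r6c4=5.
Step 19. [r3c2∈{4}] r3c2 has the single candidate 4. So r3c2=4.
Step 20. [r9c3∈{1}] r9c3's peers cover all but 1, so r9c3=1.
Step 21. [r2c1∈{6}] nothing but 6 survives at r2c1. So r2c1=6.
Step 22. [r1c4∈{1}] r1c4's peers cover all but 1 ⇒ r1c4=1.
Step 23. [r1c7∈{2}] r1c7 is down to just 2, so r1c7=2.
Step 24. [r7c2∈{6}] r7c2 is down to just 6 ⇒ r7c2=6.
Step 25. [r8c3∈{9}] only 9 remains possible at r8c3 ⇒ r8c3=9.
Step 26. [r4c4∈{9}] r4c4 is down to just 9 ⇒ r4c4=9.
Step 27. [r9c4∈{2}] r9c4 is down to just 2 ⇒ r9c4=2.
Step 28. [r2c7∈{3}] r2c7's peers cover all but 3 ⇒ r2c7=3.
Step 29. [r5c6∈{8}] nothing but 8 survives at r5c6. So r5c6=8.
Step 30. [r9c6∈{7}] r9c6's peers cover all but 7. So r9c6=7.
Step 31. [r4c8∈{7}] nothing but 7 survives at r4c8. So r4c8=7.
Step 32. [r6c6∈{3}] r6c6 has the single candidate 3, so r6c6=3.
Step 33. [r3c6∈{9}] nothing but 9 survives at r3c6. So r3c6=9.
Step 34. [r3c7∈{7}] r3c7 is down to just 7 ⇒ r3c7=7.
Step 35. [r8c7∈{5}] nothing but 5 survives at r8c7 ⇒ r8c7=5.
Step 36. [r5c4∈{6}] r5c4 has the single candidate 6. So r5c4=6.
Step 37. [r8c5∈{3}] only 3 remains possible at r8c5. So r8c5=3.
Step 38. [r9c7∈{8}] only 8 remains possible at r9c7. So r9c7=8.
Step 39. [r6c9∈{1}] r6c9 is down to just 1. So r6c9=1.
Step 40. [r5c8∈{2}] r5c8 is down to just 2 ⇒ r5c8=2.

Answer: 9 7 3 1 4 6 2 5 8 / 6 1 8 7 5 2 3 9 4 / 5 4 2 3 8 9 7 1 6 / 1 8 5 9 2 4 6 7 3 / 7 3 4 6 1 8 9 2 5 / 2 9 6 5 7 3 4 8 1 / 4 6 7 8 9 5 1 3 2 / 8 2 9 4 3 1 5 6 7 / 3 5 1 2 6 7 8 4 9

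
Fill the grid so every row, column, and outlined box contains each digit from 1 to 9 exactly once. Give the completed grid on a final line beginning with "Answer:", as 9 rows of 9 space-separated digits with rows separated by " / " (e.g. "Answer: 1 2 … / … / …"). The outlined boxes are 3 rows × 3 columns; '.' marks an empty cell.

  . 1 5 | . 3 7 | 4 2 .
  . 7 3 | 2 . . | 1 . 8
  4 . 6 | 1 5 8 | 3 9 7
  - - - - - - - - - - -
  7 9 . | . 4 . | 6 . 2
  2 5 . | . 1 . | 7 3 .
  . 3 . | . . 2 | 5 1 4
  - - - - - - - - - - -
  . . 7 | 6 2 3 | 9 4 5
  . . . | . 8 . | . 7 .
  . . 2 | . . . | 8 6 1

Step 1. [r1c4∈{9}] only 9 remains possible at r1c4 ⇒ r1c4=9.
Step 2. [r8c6∈{1,4,5,9}] r8c6 is the only open cell in col 6 admitting 1 ⇒ r8c6=1.
Step 3. [r6c5∈{6,7,9}] across row 6, 9 lands solely at r6c5, so r6c5=9.
Step 4. [r9c2∈{4}] r9c2's peers cover all but 4, so r9c2=4.
Step 5. [r6c3∈{8}] only 8 remains possible at r6c3 ⇒ r6c3=8.
Step 6. [r9c1∈{3,5,9}] r9c1 is the only open cell in row 9 admitting 3. So r9c1=3.
Step 7. [r8c1∈{5,6,9}] 5 has one home in col 1: r8c1, so r8c1=5.
Step 8. [r4c6∈{5}] only 5 remains possible at r4c6. So r4c6=5.
Step 9. [r1c1∈{8}] only 8 remains possible at r1c1. So r1c1=8.
Step 10. [r6c4∈{7}] r6c4's peers cover all but 7, so r6c4=7.
Step 11. [r4c4∈{3,8}] in row 4, 3 fits only at r4c4 ⇒ r4c4=3.
Step 12. [r2c6∈{4,6}] across row 2, 4 lands solely at r2c6. So r2c6=4.
Step 13. [r8c3∈{9}] r8c3's peers cover all but 9 ⇒ r8c3=9.
Step 14. [r5c3∈{4}] nothing but 4 survives at r5c3, so r5c3=4.
Step 15. [r4c3∈{1}] r4c3's peers cover all but 1, so r4c3=1.
Step 16. [r5c9∈{9}] r5c9 has the single candidate 9 ⇒ r5c9=9.
Step 17. [r5c6∈{6}] nothing but 6 survives at r5c6 ⇒ r5c6=6.
Step 18. [r7c1∈{1}] nothing but 1 survives at r7c1 ⇒ r7c1=1.
Step 19. [r9c5∈{7}] r9c5 is down to just 7 ⇒ r9c5=7.
Step 20. [r1c9∈{6}] r1c9 has the single candidate 6. So r1c9=6.
Step 21. [r9c4∈{5}] nothing but 5 survives at r9c4, so r9c4=5.
Step 22. [r8c4∈{4}] r8c4's peers cover all but 4, so r8c4=4.
Step 23. [r5c4∈{8}] r5c4 has the single candidate 8. So r5c4=8.
Step 24. [r8c9∈{3}] nothing but 3 survives at r8c9 ⇒ r8c9=3.
Step 25. [r2c8∈{5}] r2c8's peers cover all but 5. So r2c8=5.
Step 26. [r9c6∈{9}] only 9 remains possible at r9c6, so r9c6=9.
Step 27. [r3c2∈{2}] only 2 remains possible at r3c2, so r3c2=2.
Step 28. [r2c5∈{6}] r2c5 has the single candidate 6 ⇒ r2c5=6.
Step 29. [r7c2∈{8}] r7c2's peers cover all but 8 ⇒ r7c2=8.
Step 30. [r4c8∈{8}] only 8 remains possible at r4c8 ⇒ r4c8=8.
Step 31. [r8c2∈{6}] nothing but 6 survives at r8c2. So r8c2=6.
Step 32. [r6c1∈{6}] r6c1's peers cover all but 6, so r6c1=6.
Step 33. [r8c7∈{2}] only 2 remains possible at r8c7 ⇒ r8c7=2.
Step 34. [r2c1∈{9}] r2c1 has the single candidate 9. So r2c1=9.

Answer: 8 1 5 9 3 7 4 2 6 / 9 7 3 2 6 4 1 5 8 / 4 2 6 1 5 8 3 9 7 / 7 9 1 3 4 5 6 8 2 / 2 5 4 8 1 6 7 3 9 / 6 3 8 7 9 2 5 1 4 / 1 8 7 6 2 3 9 4 5 / 5 6 9 4 8 1 2 7 3 / 3 4 2 5 7 9 8 6 1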